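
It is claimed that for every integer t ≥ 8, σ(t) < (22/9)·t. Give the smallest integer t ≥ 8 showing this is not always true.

We need the least integer t ≥ 8 for which the claim fails.
For t = 8, 9, 10, 11, …, 21, 22, 23 the conclusion holds.
t = 24: σ(24) = 60; 60 ≥ 176/3.
Hence t = 24 is a counterexample.

t = 24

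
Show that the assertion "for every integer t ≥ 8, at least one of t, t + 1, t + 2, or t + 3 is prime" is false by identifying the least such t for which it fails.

For t = 8, 9, 10, 11, …, 21, 22, 23 the conclusion holds.
t = 24: 24 = 2 × 12; 25 = 5 × 5; 26 = 2 × 13; 27 = 3 × 9 — all composite.
Hence t = 24 is a counterexample.

t = 24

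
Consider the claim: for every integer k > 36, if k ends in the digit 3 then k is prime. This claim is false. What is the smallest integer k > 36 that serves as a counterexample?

A counterexample is any integer k > 36 such that k ends in the digit 3 but k is not prime; we check each in order.
For k = 43, 53 the conclusion holds.
k = 63: 63 ends in 3; 63 = 3 × 21, composite.
So k = 63 is the smallest counterexample.

k = 63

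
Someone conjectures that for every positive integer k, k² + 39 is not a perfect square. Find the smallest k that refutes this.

k = 5

A counterexample is any positive integer k such that k² + 39 is a perfect square; we check each in order.
For k = 1, 2, 3, 4 the conclusion holds.
k = 5: 5² + 39 = 64 = 8², a perfect square.
So k = 5 is the smallest counterexample.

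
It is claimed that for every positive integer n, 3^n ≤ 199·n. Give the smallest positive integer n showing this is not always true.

n = 7

A counterexample is any positive integer n such that 3^n > 199·n; we check each in order.
n = 1: 3^n = 3 and 199·n = 199, so 3 ≤ 199.
n = 2: 3^n = 9 and 199·n = 398, so 9 ≤ 398.
n = 3: 3^n = 27 and 199·n = 597, so 27 ≤ 597.
n = 4: 3^n = 81 and 199·n = 796, so 81 ≤ 796.
n = 5: 3^n = 243 and 199·n = 995, so 243 ≤ 995.
n = 6: 3^n = 729 and 199·n = 1194, so 729 ≤ 1194.
n = 7: 3^n = 2187 and 199·n = 1393, so 2187 > 1393.
Hence n = 7 is a counterexample.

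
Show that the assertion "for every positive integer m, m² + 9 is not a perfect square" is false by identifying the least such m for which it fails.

A counterexample is any positive integer m such that m² + 9 is a perfect square; we check each in order.
m = 1: 1² + 9 = 10, not a perfect square.
m = 2: 2² + 9 = 13, not a perfect square.
m = 3: 3² + 9 = 18, not a perfect square.
m = 4: 4² + 9 = 25 = 5², a perfect square.
So m = 4 is the smallest counterexample.

m = 4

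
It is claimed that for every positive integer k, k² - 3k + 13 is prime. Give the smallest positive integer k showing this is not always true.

k = 12

We need the least positive integer k for which k² - 3k + 13 is not prime.
For k = 1, 2, 3, 4, …, 9, 10, 11 the conclusion holds.
k = 12: k² - 3k + 13 = 121 = 11 × 11, composite.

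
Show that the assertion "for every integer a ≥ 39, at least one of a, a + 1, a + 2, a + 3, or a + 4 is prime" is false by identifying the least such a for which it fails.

A counterexample is any integer a ≥ 39 such that a, a + 1, a + 2, a + 3, a + 4 are all composite; we check each in order.
For a = 39, 40, 41, 42, 43, 44, 45, 46, 47 the conclusion holds.
a = 48: 48 = 2 × 24; 49 = 7 × 7; 50 = 2 × 25; 51 = 3 × 17; 52 = 2 × 26 — all composite.

a = 48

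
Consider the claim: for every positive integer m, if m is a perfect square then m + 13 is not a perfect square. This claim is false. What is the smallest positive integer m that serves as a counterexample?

We need the least positive integer m for which m is a perfect square but m + 13 is a perfect square.
The first 5 eligible values, up to m = 25, all satisfy the conclusion.
m = 36: 36 = 6² and 36 + 13 = 49 = 7².

m = 36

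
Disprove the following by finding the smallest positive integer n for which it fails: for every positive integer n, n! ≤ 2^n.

n = 4

For n = 1, 2, 3 the conclusion holds.
n = 4: n! = 24 and 2^n = 16, so 24 > 16.
Thus n = 4 disproves the claim, and no smaller n works.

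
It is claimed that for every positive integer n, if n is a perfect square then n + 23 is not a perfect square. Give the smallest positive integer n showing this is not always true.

n = 121

A counterexample is any positive integer n such that n is a perfect square but n + 23 is a perfect square; we check each in order.
The first 10 eligible values, up to n = 100, all satisfy the conclusion.
n = 121: 121 = 11² and 121 + 23 = 144 = 12².
Thus n = 121 disproves the claim, and no smaller n works.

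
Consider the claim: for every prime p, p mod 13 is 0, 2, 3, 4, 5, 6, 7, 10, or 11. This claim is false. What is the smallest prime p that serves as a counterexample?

p = 47

For p = 2, 3, 5, 7, …, 37, 41, 43 the conclusion holds.
p = 47: 47 mod 13 = 8 — not in {0, 2, 3, 4, 5, 6, 7, 10, 11}.
Hence p = 47 is a counterexample.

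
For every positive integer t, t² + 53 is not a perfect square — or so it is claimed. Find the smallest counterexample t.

For t = 1, 2, 3, 4, …, 23, 24, 25 the conclusion holds.
t = 26: 26² + 53 = 729 = 27², a perfect square.

t = 26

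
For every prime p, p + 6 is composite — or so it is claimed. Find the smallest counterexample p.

p = 2: p + 6 = 8 = 2 × 4, composite.
p = 3: p + 6 = 9 = 3 × 3, composite.
p = 5: p + 6 = 11, prime — not composite.

p = 5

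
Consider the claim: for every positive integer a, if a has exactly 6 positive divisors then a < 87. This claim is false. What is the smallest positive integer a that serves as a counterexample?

Check each positive integer a in order until a has exactly 6 positive divisors but the claim fails.
The first 13 eligible values, up to a = 76, all satisfy the conclusion.
a = 92: τ(92) = 6; 92 ≥ 87.
Hence a = 92 is a counterexample.

a = 92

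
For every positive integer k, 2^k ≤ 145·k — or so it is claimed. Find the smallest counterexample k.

We need the least positive integer k for which 2^k > 145·k.
The first 10 eligible values, up to k = 10, all satisfy the conclusion.
k = 11: 2^k = 2048 and 145·k = 1595, so 2048 > 1595.

k = 11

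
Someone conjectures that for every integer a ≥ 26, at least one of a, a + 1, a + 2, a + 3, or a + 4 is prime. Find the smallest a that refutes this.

a = 32

Check each integer a ≥ 26 in order until a, a + 1, a + 2, a + 3, a + 4 are all composite.
For a = 26, 27, 28, 29, 30, 31 the conclusion holds.
a = 32: 32 = 2 × 16; 33 = 3 × 11; 34 = 2 × 17; 35 = 5 × 7; 36 = 2 × 18 — all composite.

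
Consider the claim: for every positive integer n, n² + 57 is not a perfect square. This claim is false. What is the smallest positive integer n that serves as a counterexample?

We need the least positive integer n for which n² + 57 is a perfect square.
The first 7 eligible values, up to n = 7, all satisfy the conclusion.
n = 8: 8² + 57 = 121 = 11², a perfect square.

n = 8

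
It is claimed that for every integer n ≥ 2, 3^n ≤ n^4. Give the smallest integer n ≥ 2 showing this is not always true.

n = 8

n = 2: 3^n = 9 and n^4 = 16, so 9 ≤ 16.
n = 3: 3^n = 27 and n^4 = 81, so 27 ≤ 81.
n = 4: 3^n = 81 and n^4 = 256, so 81 ≤ 256.
n = 5: 3^n = 243 and n^4 = 625, so 243 ≤ 625.
n = 6: 3^n = 729 and n^4 = 1296, so 729 ≤ 1296.
n = 7: 3^n = 2187 and n^4 = 2401, so 2187 ≤ 2401.
n = 8: 3^n = 6561 and n^4 = 4096, so 6561 > 4096.
Thus n = 8 disproves the claim, and no smaller n works.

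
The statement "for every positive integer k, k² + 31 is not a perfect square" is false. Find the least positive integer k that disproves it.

Check each positive integer k in order until k² + 31 is a perfect square.
For k = 1, 2, 3, 4, …, 12, 13, 14 the conclusion holds.
k = 15: 15² + 31 = 256 = 16², a perfect square.
So k = 15 is the smallest counterexample.

k = 15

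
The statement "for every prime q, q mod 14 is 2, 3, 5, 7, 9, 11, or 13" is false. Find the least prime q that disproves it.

q = 29

We need the least prime q for which the claim fails.
The first 9 eligible values, up to q = 23, all satisfy the conclusion.
q = 29: 29 mod 14 = 1 — not in {2, 3, 5, 7, 9, 11, 13}.
Thus q = 29 disproves the claim, and no smaller q works.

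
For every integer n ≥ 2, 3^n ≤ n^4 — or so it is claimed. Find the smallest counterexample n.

n = 2: 3^n = 9 and n^4 = 16, so 9 ≤ 16.
n = 3: 3^n = 27 and n^4 = 81, so 27 ≤ 81.
n = 4: 3^n = 81 and n^4 = 256, so 81 ≤ 256.
n = 5: 3^n = 243 and n^4 = 625, so 243 ≤ 625.
n = 6: 3^n = 729 and n^4 = 1296, so 729 ≤ 1296.
n = 7: 3^n = 2187 and n^4 = 2401, so 2187 ≤ 2401.
n = 8: 3^n = 6561 and n^4 = 4096, so 6561 > 4096.

n = 8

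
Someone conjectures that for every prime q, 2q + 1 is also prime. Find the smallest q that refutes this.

q = 7

A counterexample is any prime q such that 2q + 1 is not prime; we check each in order.
For q = 2, 3, 5 the conclusion holds.
q = 7: 2q + 1 = 15 = 3 × 5, not prime.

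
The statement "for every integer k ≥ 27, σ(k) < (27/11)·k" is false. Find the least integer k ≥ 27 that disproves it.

A counterexample is any integer k ≥ 27 such that the claim fails; we check each in order.
For k = 27, 28, 29, 30, 31, 32, 33, 34, 35 the conclusion holds.
k = 36: σ(36) = 91; 91 ≥ 972/11.

k = 36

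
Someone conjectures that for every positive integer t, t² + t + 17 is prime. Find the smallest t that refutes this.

t = 16

The first 15 eligible values, up to t = 15, all satisfy the conclusion.
t = 16: t² + t + 17 = 289 = 17 × 17, composite.
So t = 16 is the smallest counterexample.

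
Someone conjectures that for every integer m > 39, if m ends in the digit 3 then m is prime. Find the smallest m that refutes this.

m = 63

A counterexample is any integer m > 39 such that m ends in the digit 3 but m is not prime; we check each in order.
For m = 43, 53 the conclusion holds.
m = 63: 63 ends in 3; 63 = 3 × 21, composite.
So m = 63 is the smallest counterexample.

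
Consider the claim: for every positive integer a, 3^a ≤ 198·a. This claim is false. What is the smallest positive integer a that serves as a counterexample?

A counterexample is any positive integer a such that 3^a > 198·a; we check each in order.
For a = 1, 2, 3, 4, 5, 6 the conclusion holds.
a = 7: 3^a = 2187 and 198·a = 1386, so 2187 > 1386.
So a = 7 is the smallest counterexample.

a = 7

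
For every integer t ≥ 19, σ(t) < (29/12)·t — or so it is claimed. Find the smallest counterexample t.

t = 19: σ(19) = 20; 20 < 551/12.
t = 20: σ(20) = 42; 42 < 145/3.
t = 21: σ(21) = 32; 32 < 203/4.
t = 22: σ(22) = 36; 36 < 319/6.
t = 23: σ(23) = 24; 24 < 667/12.
t = 24: σ(24) = 60; 60 ≥ 58.
Hence t = 24 is a counterexample.

t = 24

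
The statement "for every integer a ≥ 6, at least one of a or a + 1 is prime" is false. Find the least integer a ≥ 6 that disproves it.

Check each integer a ≥ 6 in order until a, a + 1 are both composite.
For a = 6, 7 the conclusion holds.
a = 8: 8 = 2 × 4; 9 = 3 × 3 — both composite.

a = 8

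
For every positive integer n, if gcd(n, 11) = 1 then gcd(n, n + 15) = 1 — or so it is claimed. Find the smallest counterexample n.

Check each positive integer n in order until gcd(n, 11) = 1 but gcd(n, n + 15) > 1.
n = 1: gcd(1, 16) = 1.
n = 2: gcd(2, 17) = 1.
n = 3: gcd(3, 18) = 3.

n = 3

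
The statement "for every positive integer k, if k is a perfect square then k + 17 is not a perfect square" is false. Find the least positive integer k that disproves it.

k = 64

Check each positive integer k in order until k is a perfect square but k + 17 is a perfect square.
For k = 1, 4, 9, 16, 25, 36, 49 the conclusion holds.
k = 64: 64 = 8² and 64 + 17 = 81 = 9².
Hence k = 64 is a counterexample.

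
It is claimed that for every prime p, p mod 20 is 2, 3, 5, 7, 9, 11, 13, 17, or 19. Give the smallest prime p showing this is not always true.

We need the least prime p for which the claim fails.
For p = 2, 3, 5, 7, …, 29, 31, 37 the conclusion holds.
p = 41: 41 mod 20 = 1 — not in {2, 3, 5, 7, 9, 11, 13, 17, 19}.

p = 41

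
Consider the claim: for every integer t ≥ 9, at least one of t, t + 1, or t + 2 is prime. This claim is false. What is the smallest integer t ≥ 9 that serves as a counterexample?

t = 14

t = 9: 11 is prime.
t = 10: 11 is prime.
t = 11: 11 is prime.
t = 12: 13 is prime.
t = 13: 13 is prime.
t = 14: 14 = 2 × 7; 15 = 3 × 5; 16 = 2 × 8 — all composite.
Hence t = 14 is a counterexample.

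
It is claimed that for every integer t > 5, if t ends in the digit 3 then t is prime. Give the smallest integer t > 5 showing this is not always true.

We need the least integer t > 5 for which t ends in the digit 3 but t is not prime.
t = 13: 13 ends in 3 and is prime.
t = 23: 23 ends in 3 and is prime.
t = 33: 33 ends in 3; 33 = 3 × 11, composite.

t = 33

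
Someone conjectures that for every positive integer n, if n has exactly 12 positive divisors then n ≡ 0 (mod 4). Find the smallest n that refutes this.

We need the least positive integer n for which n has exactly 12 positive divisors but the claim fails.
n = 60: τ(60) = 12; 60 ≡ 0 (mod 4).
n = 72: τ(72) = 12; 72 ≡ 0 (mod 4).
n = 84: τ(84) = 12; 84 ≡ 0 (mod 4).
n = 90: τ(90) = 12; 90 ≡ 2 (mod 4).

n = 90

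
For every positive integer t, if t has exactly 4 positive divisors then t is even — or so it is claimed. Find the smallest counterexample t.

Check each positive integer t in order until t has exactly 4 positive divisors but t is odd.
t = 6: divisors of 6: 1, 2, 3, 6; 6 is even.
t = 8: divisors of 8: 1, 2, 4, 8; 8 is even.
t = 10: divisors of 10: 1, 2, 5, 10; 10 is even.
t = 14: divisors of 14: 1, 2, 7, 14; 14 is even.
t = 15: divisors of 15: 1, 3, 5, 15; 15 is odd.

t = 15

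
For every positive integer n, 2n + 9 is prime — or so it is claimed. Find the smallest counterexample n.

n = 1: 2n + 9 = 11, prime.
n = 2: 2n + 9 = 13, prime.
n = 3: 2n + 9 = 15 = 3 × 5, composite.

n = 3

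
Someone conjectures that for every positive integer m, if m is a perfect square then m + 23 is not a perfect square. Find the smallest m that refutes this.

m = 121

Check each positive integer m in order until m is a perfect square but m + 23 is a perfect square.
For m = 1, 4, 9, 16, 25, 36, 49, 64, 81, 100 the conclusion holds.
m = 121: 121 = 11² and 121 + 23 = 144 = 12².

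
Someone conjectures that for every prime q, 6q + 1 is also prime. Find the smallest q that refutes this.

q = 19

A counterexample is any prime q such that 6q + 1 is not prime; we check each in order.
The first 7 eligible values, up to q = 17, all satisfy the conclusion.
q = 19: 6q + 1 = 115 = 5 × 23, not prime.
So q = 19 is the smallest counterexample.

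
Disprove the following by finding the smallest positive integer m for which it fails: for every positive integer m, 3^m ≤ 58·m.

m = 6

A counterexample is any positive integer m such that 3^m > 58·m; we check each in order.
m = 1: 3^m = 3 and 58·m = 58, so 3 ≤ 58.
m = 2: 3^m = 9 and 58·m = 116, so 9 ≤ 116.
m = 3: 3^m = 27 and 58·m = 174, so 27 ≤ 174.
m = 4: 3^m = 81 and 58·m = 232, so 81 ≤ 232.
m = 5: 3^m = 243 and 58·m = 290, so 243 ≤ 290.
m = 6: 3^m = 729 and 58·m = 348, so 729 > 348.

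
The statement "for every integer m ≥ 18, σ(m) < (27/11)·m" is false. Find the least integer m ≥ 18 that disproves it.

m = 24

A counterexample is any integer m ≥ 18 such that the claim fails; we check each in order.
For m = 18, 19, 20, 21, 22, 23 the conclusion holds.
m = 24: σ(24) = 60; 60 ≥ 648/11.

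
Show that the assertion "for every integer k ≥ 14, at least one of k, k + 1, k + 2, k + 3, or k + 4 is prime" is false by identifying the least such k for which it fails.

A counterexample is any integer k ≥ 14 such that k, k + 1, k + 2, k + 3, k + 4 are all composite; we check each in order.
The first 10 eligible values, up to k = 23, all satisfy the conclusion.
k = 24: 24 = 2 × 12; 25 = 5 × 5; 26 = 2 × 13; 27 = 3 × 9; 28 = 2 × 14 — all composite.
Hence k = 24 is a counterexample.

k = 24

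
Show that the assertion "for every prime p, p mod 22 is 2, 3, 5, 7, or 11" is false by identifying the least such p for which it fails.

p = 13

A counterexample is any prime p such that the claim fails; we check each in order.
The first 5 eligible values, up to p = 11, all satisfy the conclusion.
p = 13: 13 mod 22 = 13 — not in {2, 3, 5, 7, 11}.
Hence p = 13 is a counterexample.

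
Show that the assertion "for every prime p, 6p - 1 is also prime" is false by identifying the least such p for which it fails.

p = 11

A counterexample is any prime p such that 6p - 1 is not prime; we check each in order.
For p = 2, 3, 5, 7 the conclusion holds.
p = 11: 6p - 1 = 65 = 5 × 13, not prime.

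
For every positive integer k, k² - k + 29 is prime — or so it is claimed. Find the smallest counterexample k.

k = 3

Check each positive integer k in order until k² - k + 29 is not prime.
k = 1: k² - k + 29 = 29, prime.
k = 2: k² - k + 29 = 31, prime.
k = 3: k² - k + 29 = 35 = 5 × 7, composite.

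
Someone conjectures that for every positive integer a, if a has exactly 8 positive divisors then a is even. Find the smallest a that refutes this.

We need the least positive integer a for which a has exactly 8 positive divisors but a is odd.
The first 12 eligible values, up to a = 104, all satisfy the conclusion.
a = 105: divisors of 105: 1, 3, 5, 7, 15, 21, 35, 105; 105 is odd.
So a = 105 is the smallest counterexample.

a = 105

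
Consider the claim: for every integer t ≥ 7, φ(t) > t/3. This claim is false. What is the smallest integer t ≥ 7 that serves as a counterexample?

t = 12

The first 5 eligible values, up to t = 11, all satisfy the conclusion.
t = 12: φ(12) = 4 and 12/3 = 4, so φ(12) ≤ 12/3.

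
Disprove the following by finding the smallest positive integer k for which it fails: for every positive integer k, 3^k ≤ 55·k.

Check each positive integer k in order until 3^k > 55·k.
k = 1: 3^k = 3 and 55·k = 55, so 3 ≤ 55.
k = 2: 3^k = 9 and 55·k = 110, so 9 ≤ 110.
k = 3: 3^k = 27 and 55·k = 165, so 27 ≤ 165.
k = 4: 3^k = 81 and 55·k = 220, so 81 ≤ 220.
k = 5: 3^k = 243 and 55·k = 275, so 243 ≤ 275.
k = 6: 3^k = 729 and 55·k = 330, so 729 > 330.

k = 6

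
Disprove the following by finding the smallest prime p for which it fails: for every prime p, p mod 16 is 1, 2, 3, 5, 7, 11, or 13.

p = 31

Check each prime p in order until the claim fails.
For p = 2, 3, 5, 7, 11, 13, 17, 19, 23, 29 the conclusion holds.
p = 31: 31 mod 16 = 15 — not in {1, 2, 3, 5, 7, 11, 13}.
Hence p = 31 is a counterexample.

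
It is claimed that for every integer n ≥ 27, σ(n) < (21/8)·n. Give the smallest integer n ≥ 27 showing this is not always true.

n = 60

For n = 27, 28, 29, 30, …, 57, 58, 59 the conclusion holds.
n = 60: σ(60) = 168; 168 ≥ 315/2.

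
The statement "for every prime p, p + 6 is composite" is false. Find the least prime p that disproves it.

A counterexample is any prime p such that p + 6 is prime; we check each in order.
p = 2: p + 6 = 8 = 2 × 4, composite.
p = 3: p + 6 = 9 = 3 × 3, composite.
p = 5: p + 6 = 11, prime — not composite.

p = 5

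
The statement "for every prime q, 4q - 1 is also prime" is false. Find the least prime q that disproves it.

q = 7

A counterexample is any prime q such that 4q - 1 is not prime; we check each in order.
q = 2: 4q - 1 = 7, prime.
q = 3: 4q - 1 = 11, prime.
q = 5: 4q - 1 = 19, prime.
q = 7: 4q - 1 = 27 = 3 × 9, not prime.
So q = 7 is the smallest counterexample.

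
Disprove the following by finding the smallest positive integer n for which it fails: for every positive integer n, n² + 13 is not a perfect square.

Check each positive integer n in order until n² + 13 is a perfect square.
n = 1: 1² + 13 = 14, not a perfect square.
n = 2: 2² + 13 = 17, not a perfect square.
n = 3: 3² + 13 = 22, not a perfect square.
n = 4: 4² + 13 = 29, not a perfect square.
n = 5: 5² + 13 = 38, not a perfect square.
n = 6: 6² + 13 = 49 = 7², a perfect square.

n = 6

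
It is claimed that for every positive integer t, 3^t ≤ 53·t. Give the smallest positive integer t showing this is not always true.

Check each positive integer t in order until 3^t > 53·t.
The first 5 eligible values, up to t = 5, all satisfy the conclusion.
t = 6: 3^t = 729 and 53·t = 318, so 729 > 318.

t = 6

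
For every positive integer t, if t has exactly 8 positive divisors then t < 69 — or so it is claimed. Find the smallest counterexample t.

t = 24: τ(24) = 8; 24 < 69.
t = 30: τ(30) = 8; 30 < 69.
t = 40: τ(40) = 8; 40 < 69.
t = 42: τ(42) = 8; 42 < 69.
t = 54: τ(54) = 8; 54 < 69.
t = 56: τ(56) = 8; 56 < 69.
t = 66: τ(66) = 8; 66 < 69.
t = 70: τ(70) = 8; 70 ≥ 69.
Thus t = 70 disproves the claim, and no smaller t works.

t = 70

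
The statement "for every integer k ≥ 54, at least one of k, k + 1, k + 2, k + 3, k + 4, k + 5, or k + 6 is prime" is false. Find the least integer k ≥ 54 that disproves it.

k = 90

Check each integer k ≥ 54 in order until k, k + 1, k + 2, k + 3, k + 4, k + 5, k + 6 are all composite.
For k = 54, 55, 56, 57, …, 87, 88, 89 the conclusion holds.
k = 90: 90 = 2 × 45; 91 = 7 × 13; 92 = 2 × 46; 93 = 3 × 31; 94 = 2 × 47; 95 = 5 × 19; 96 = 2 × 48 — all composite.
Thus k = 90 disproves the claim, and no smaller k works.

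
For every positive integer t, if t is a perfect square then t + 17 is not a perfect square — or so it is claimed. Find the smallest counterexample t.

We need the least positive integer t for which t is a perfect square but t + 17 is a perfect square.
The first 7 eligible values, up to t = 49, all satisfy the conclusion.
t = 64: 64 = 8² and 64 + 17 = 81 = 9².

t = 64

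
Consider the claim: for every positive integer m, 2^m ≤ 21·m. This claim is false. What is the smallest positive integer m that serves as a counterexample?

We need the least positive integer m for which 2^m > 21·m.
For m = 1, 2, 3, 4, 5, 6, 7 the conclusion holds.
m = 8: 2^m = 256 and 21·m = 168, so 256 > 168.
Hence m = 8 is a counterexample.

m = 8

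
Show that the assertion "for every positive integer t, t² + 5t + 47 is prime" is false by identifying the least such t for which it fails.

For t = 1, 2, 3, 4, …, 35, 36, 37 the conclusion holds.
t = 38: t² + 5t + 47 = 1681 = 41 × 41, composite.
Thus t = 38 disproves the claim, and no smaller t works.

t = 38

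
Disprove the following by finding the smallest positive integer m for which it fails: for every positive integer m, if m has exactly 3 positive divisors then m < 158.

m = 169

m = 4: τ(4) = 3; 4 < 158.
m = 9: τ(9) = 3; 9 < 158.
m = 25: τ(25) = 3; 25 < 158.
m = 49: τ(49) = 3; 49 < 158.
m = 121: τ(121) = 3; 121 < 158.
m = 169: τ(169) = 3; 169 ≥ 158.
Thus m = 169 disproves the claim, and no smaller m works.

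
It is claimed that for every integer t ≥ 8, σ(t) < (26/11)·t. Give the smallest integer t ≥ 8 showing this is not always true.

We need the least integer t ≥ 8 for which the claim fails.
The first 16 eligible values, up to t = 23, all satisfy the conclusion.
t = 24: σ(24) = 60; 60 ≥ 624/11.
Thus t = 24 disproves the claim, and no smaller t works.

t = 24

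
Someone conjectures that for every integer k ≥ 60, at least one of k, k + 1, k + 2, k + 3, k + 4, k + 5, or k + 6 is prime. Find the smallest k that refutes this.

k = 90

Check each integer k ≥ 60 in order until k, k + 1, k + 2, k + 3, k + 4, k + 5, k + 6 are all composite.
For k = 60, 61, 62, 63, …, 87, 88, 89 the conclusion holds.
k = 90: 90 = 2 × 45; 91 = 7 × 13; 92 = 2 × 46; 93 = 3 × 31; 94 = 2 × 47; 95 = 5 × 19; 96 = 2 × 48 — all composite.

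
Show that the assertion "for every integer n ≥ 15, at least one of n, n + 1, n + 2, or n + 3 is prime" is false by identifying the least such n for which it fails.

n = 24

For n = 15, 16, 17, 18, 19, 20, 21, 22, 23 the conclusion holds.
n = 24: 24 = 2 × 12; 25 = 5 × 5; 26 = 2 × 13; 27 = 3 × 9 — all composite.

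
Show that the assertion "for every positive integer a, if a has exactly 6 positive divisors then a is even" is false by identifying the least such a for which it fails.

a = 45

Check each positive integer a in order until a has exactly 6 positive divisors but a is odd.
The first 6 eligible values, up to a = 44, all satisfy the conclusion.
a = 45: divisors of 45: 1, 3, 5, 9, 15, 45; 45 is odd.
Thus a = 45 disproves the claim, and no smaller a works.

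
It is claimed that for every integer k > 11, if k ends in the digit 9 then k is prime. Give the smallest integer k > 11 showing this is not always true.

k = 39

k = 19: 19 ends in 9 and is prime.
k = 29: 29 ends in 9 and is prime.
k = 39: 39 ends in 9; 39 = 3 × 13, composite.
Hence k = 39 is a counterexample.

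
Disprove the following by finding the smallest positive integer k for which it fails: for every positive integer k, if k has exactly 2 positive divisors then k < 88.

For k = 2, 3, 5, 7, …, 73, 79, 83 the conclusion holds.
k = 89: τ(89) = 2; 89 ≥ 88.

k = 89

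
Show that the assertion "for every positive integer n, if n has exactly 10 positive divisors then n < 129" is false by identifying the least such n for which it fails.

We need the least positive integer n for which n has exactly 10 positive divisors but the claim fails.
For n = 48, 80, 112 the conclusion holds.
n = 162: τ(162) = 10; 162 ≥ 129.

n = 162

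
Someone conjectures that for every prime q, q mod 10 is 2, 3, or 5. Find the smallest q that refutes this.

q = 2: 2 mod 10 = 2.
q = 3: 3 mod 10 = 3.
q = 5: 5 mod 10 = 5.
q = 7: 7 mod 10 = 7 — not in {2, 3, 5}.
Thus q = 7 disproves the claim, and no smaller q works.

q = 7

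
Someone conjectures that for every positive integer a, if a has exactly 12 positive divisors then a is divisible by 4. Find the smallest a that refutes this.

a = 60: τ(60) = 12; 60 mod 4 = 0.
a = 72: τ(72) = 12; 72 mod 4 = 0.
a = 84: τ(84) = 12; 84 mod 4 = 0.
a = 90: τ(90) = 12; 90 mod 4 = 2.

a = 90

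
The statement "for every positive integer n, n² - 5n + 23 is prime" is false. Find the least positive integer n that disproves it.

We need the least positive integer n for which n² - 5n + 23 is not prime.
The first 18 eligible values, up to n = 18, all satisfy the conclusion.
n = 19: n² - 5n + 23 = 289 = 17 × 17, composite.
Thus n = 19 disproves the claim, and no smaller n works.

n = 19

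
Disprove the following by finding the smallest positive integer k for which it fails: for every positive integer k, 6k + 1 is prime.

Check each positive integer k in order until 6k + 1 is not prime.
For k = 1, 2, 3 the conclusion holds.
k = 4: 6k + 1 = 25 = 5 × 5, composite.
Hence k = 4 is a counterexample.

k = 4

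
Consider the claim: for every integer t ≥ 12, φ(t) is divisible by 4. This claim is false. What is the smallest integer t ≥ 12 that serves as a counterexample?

t = 14

For t = 12, 13 the conclusion holds.
t = 14: φ(14) = 6; 6 mod 4 = 2.
So t = 14 is the smallest counterexample.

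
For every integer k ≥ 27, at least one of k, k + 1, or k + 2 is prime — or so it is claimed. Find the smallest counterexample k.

Check each integer k ≥ 27 in order until k, k + 1, k + 2 are all composite.
The first 5 eligible values, up to k = 31, all satisfy the conclusion.
k = 32: 32 = 2 × 16; 33 = 3 × 11; 34 = 2 × 17 — all composite.

k = 32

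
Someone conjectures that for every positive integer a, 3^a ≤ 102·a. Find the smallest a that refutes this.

Check each positive integer a in order until 3^a > 102·a.
a = 1: 3^a = 3 and 102·a = 102, so 3 ≤ 102.
a = 2: 3^a = 9 and 102·a = 204, so 9 ≤ 204.
a = 3: 3^a = 27 and 102·a = 306, so 27 ≤ 306.
a = 4: 3^a = 81 and 102·a = 408, so 81 ≤ 408.
a = 5: 3^a = 243 and 102·a = 510, so 243 ≤ 510.
a = 6: 3^a = 729 and 102·a = 612, so 729 > 612.

a = 6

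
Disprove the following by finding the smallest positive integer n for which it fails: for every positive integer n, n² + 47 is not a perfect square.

n = 23

For n = 1, 2, 3, 4, …, 20, 21, 22 the conclusion holds.
n = 23: 23² + 47 = 576 = 24², a perfect square.
Thus n = 23 disproves the claim, and no smaller n works.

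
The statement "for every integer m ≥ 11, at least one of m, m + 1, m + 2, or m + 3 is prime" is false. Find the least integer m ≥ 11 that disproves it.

m = 24

A counterexample is any integer m ≥ 11 such that m, m + 1, m + 2, m + 3 are all composite; we check each in order.
For m = 11, 12, 13, 14, …, 21, 22, 23 the conclusion holds.
m = 24: 24 = 2 × 12; 25 = 5 × 5; 26 = 2 × 13; 27 = 3 × 9 — all composite.
Thus m = 24 disproves the claim, and no smaller m works.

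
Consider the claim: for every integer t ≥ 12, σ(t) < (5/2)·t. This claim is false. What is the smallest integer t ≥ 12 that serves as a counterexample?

The first 12 eligible values, up to t = 23, all satisfy the conclusion.
t = 24: σ(24) = 60; 60 ≥ 60.

t = 24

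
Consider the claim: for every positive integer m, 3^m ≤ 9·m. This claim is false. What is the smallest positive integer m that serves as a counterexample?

m = 4

We need the least positive integer m for which 3^m > 9·m.
m = 1: 3^m = 3 and 9·m = 9, so 3 ≤ 9.
m = 2: 3^m = 9 and 9·m = 18, so 9 ≤ 18.
m = 3: 3^m = 27 and 9·m = 27, so 27 ≤ 27.
m = 4: 3^m = 81 and 9·m = 36, so 81 > 36.
Thus m = 4 disproves the claim, and no smaller m works.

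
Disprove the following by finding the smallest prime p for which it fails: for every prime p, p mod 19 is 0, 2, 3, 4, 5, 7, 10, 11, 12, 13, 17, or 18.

Check each prime p in order until the claim fails.
For p = 2, 3, 5, 7, …, 37, 41, 43 the conclusion holds.
p = 47: 47 mod 19 = 9 — not in {0, 2, 3, 4, 5, 7, 10, 11, 12, 13, 17, 18}.

p = 47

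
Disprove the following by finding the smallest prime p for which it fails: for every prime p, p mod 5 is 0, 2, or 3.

A counterexample is any prime p such that the claim fails; we check each in order.
The first 4 eligible values, up to p = 7, all satisfy the conclusion.
p = 11: 11 mod 5 = 1 — not in {0, 2, 3}.
Thus p = 11 disproves the claim, and no smaller p works.

p = 11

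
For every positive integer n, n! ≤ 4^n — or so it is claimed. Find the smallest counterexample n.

n = 9

A counterexample is any positive integer n such that n! > 4^n; we check each in order.
n = 1: n! = 1 and 4^n = 4, so 1 ≤ 4.
n = 2: n! = 2 and 4^n = 16, so 2 ≤ 16.
n = 3: n! = 6 and 4^n = 64, so 6 ≤ 64.
n = 4: n! = 24 and 4^n = 256, so 24 ≤ 256.
n = 5: n! = 120 and 4^n = 1024, so 120 ≤ 1024.
n = 6: n! = 720 and 4^n = 4096, so 720 ≤ 4096.
n = 7: n! = 5040 and 4^n = 16384, so 5040 ≤ 16384.
n = 8: n! = 40320 and 4^n = 65536, so 40320 ≤ 65536.
n = 9: n! = 362880 and 4^n = 262144, so 362880 > 262144.
Thus n = 9 disproves the claim, and no smaller n works.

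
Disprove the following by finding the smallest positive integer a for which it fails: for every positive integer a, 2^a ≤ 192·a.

Check each positive integer a in order until 2^a > 192·a.
For a = 1, 2, 3, 4, …, 9, 10, 11 the conclusion holds.
a = 12: 2^a = 4096 and 192·a = 2304, so 4096 > 2304.
So a = 12 is the smallest counterexample.

a = 12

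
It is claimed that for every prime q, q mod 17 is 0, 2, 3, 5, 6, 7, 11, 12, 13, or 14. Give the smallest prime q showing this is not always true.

A counterexample is any prime q such that the claim fails; we check each in order.
For q = 2, 3, 5, 7, …, 31, 37, 41 the conclusion holds.
q = 43: 43 mod 17 = 9 — not in {0, 2, 3, 5, 6, 7, 11, 12, 13, 14}.

q = 43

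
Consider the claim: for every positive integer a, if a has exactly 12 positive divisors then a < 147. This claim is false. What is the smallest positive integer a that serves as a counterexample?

a = 150

We need the least positive integer a for which a has exactly 12 positive divisors but the claim fails.
The first 9 eligible values, up to a = 140, all satisfy the conclusion.
a = 150: τ(150) = 12; 150 ≥ 147.
Thus a = 150 disproves the claim, and no smaller a works.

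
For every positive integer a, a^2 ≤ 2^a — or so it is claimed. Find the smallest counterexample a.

a = 3

a = 1: a^2 = 1 and 2^a = 2, so 1 ≤ 2.
a = 2: a^2 = 4 and 2^a = 4, so 4 ≤ 4.
a = 3: a^2 = 9 and 2^a = 8, so 9 > 8.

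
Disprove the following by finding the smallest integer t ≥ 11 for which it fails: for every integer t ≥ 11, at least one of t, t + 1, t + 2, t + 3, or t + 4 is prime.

Check each integer t ≥ 11 in order until t, t + 1, t + 2, t + 3, t + 4 are all composite.
For t = 11, 12, 13, 14, …, 21, 22, 23 the conclusion holds.
t = 24: 24 = 2 × 12; 25 = 5 × 5; 26 = 2 × 13; 27 = 3 × 9; 28 = 2 × 14 — all composite.

t = 24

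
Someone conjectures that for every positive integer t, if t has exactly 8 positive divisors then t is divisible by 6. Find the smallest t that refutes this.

For t = 24, 30 the conclusion holds.
t = 40: τ(40) = 8; 40 mod 6 = 4.

t = 40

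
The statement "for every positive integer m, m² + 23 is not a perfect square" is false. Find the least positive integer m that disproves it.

A counterexample is any positive integer m such that m² + 23 is a perfect square; we check each in order.
For m = 1, 2, 3, 4, 5, 6, 7, 8, 9, 10 the conclusion holds.
m = 11: 11² + 23 = 144 = 12², a perfect square.
Hence m = 11 is a counterexample.

m = 11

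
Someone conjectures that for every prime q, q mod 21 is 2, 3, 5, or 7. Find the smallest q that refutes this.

The first 4 eligible values, up to q = 7, all satisfy the conclusion.
q = 11: 11 mod 21 = 11 — not in {2, 3, 5, 7}.

q = 11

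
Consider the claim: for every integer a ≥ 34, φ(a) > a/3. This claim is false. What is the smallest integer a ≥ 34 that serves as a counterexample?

a = 34: φ(34) = 16 and 34/3 = 34/3, so φ(34) > 34/3.
a = 35: φ(35) = 24 and 35/3 = 35/3, so φ(35) > 35/3.
a = 36: φ(36) = 12 and 36/3 = 12, so φ(36) ≤ 36/3.
Thus a = 36 disproves the claim, and no smaller a works.

a = 36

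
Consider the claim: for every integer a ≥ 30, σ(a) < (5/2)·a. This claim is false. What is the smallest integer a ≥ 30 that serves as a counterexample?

A counterexample is any integer a ≥ 30 such that the claim fails; we check each in order.
The first 6 eligible values, up to a = 35, all satisfy the conclusion.
a = 36: σ(36) = 91; 91 ≥ 90.
Thus a = 36 disproves the claim, and no smaller a works.

a = 36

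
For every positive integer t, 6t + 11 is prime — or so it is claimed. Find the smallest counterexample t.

t = 4

t = 1: 6t + 11 = 17, prime.
t = 2: 6t + 11 = 23, prime.
t = 3: 6t + 11 = 29, prime.
t = 4: 6t + 11 = 35 = 5 × 7, composite.
So t = 4 is the smallest counterexample.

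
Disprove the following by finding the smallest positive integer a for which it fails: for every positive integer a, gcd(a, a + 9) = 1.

A counterexample is any positive integer a such that gcd(a, a + 9) > 1; we check each in order.
a = 1: gcd(1, 10) = 1.
a = 2: gcd(2, 11) = 1.
a = 3: gcd(3, 12) = 3.
Thus a = 3 disproves the claim, and no smaller a works.

a = 3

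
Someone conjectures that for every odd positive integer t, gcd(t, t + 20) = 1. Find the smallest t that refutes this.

Check each odd positive integer t in order until gcd(t, t + 20) > 1.
For t = 1, 3 the conclusion holds.
t = 5: gcd(5, 25) = 5.

t = 5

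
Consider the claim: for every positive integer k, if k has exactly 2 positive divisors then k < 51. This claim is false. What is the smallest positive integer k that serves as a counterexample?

k = 53

Check each positive integer k in order until k has exactly 2 positive divisors but the claim fails.
For k = 2, 3, 5, 7, …, 41, 43, 47 the conclusion holds.
k = 53: τ(53) = 2; 53 ≥ 51.
Hence k = 53 is a counterexample.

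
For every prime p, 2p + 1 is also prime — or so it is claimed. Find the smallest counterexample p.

p = 7

A counterexample is any prime p such that 2p + 1 is not prime; we check each in order.
For p = 2, 3, 5 the conclusion holds.
p = 7: 2p + 1 = 15 = 3 × 5, not prime.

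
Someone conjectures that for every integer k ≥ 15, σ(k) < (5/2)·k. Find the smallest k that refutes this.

k = 24

We need the least integer k ≥ 15 for which the claim fails.
For k = 15, 16, 17, 18, 19, 20, 21, 22, 23 the conclusion holds.
k = 24: σ(24) = 60; 60 ≥ 60.
Hence k = 24 is a counterexample.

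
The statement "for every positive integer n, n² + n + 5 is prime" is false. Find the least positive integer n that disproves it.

n = 4

For n = 1, 2, 3 the conclusion holds.
n = 4: n² + n + 5 = 25 = 5 × 5, composite.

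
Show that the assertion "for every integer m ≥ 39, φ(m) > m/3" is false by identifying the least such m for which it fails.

m = 42

A counterexample is any integer m ≥ 39 such that the claim fails; we check each in order.
For m = 39, 40, 41 the conclusion holds.
m = 42: φ(42) = 12 and 42/3 = 14, so φ(42) ≤ 42/3.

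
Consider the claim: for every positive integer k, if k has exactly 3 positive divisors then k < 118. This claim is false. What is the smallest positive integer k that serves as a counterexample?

We need the least positive integer k for which k has exactly 3 positive divisors but the claim fails.
For k = 4, 9, 25, 49 the conclusion holds.
k = 121: τ(121) = 3; 121 ≥ 118.
Thus k = 121 disproves the claim, and no smaller k works.

k = 121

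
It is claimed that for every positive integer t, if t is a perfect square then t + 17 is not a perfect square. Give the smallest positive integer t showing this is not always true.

t = 64

For t = 1, 4, 9, 16, 25, 36, 49 the conclusion holds.
t = 64: 64 = 8² and 64 + 17 = 81 = 9².
Hence t = 64 is a counterexample.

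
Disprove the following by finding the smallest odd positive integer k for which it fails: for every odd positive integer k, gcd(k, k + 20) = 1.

For k = 1, 3 the conclusion holds.
k = 5: gcd(5, 25) = 5.

k = 5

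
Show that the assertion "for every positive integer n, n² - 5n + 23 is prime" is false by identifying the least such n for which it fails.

The first 18 eligible values, up to n = 18, all satisfy the conclusion.
n = 19: n² - 5n + 23 = 289 = 17 × 17, composite.

n = 19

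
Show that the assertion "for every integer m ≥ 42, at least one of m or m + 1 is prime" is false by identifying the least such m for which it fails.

For m = 42, 43 the conclusion holds.
m = 44: 44 = 2 × 22; 45 = 3 × 15 — both composite.
Thus m = 44 disproves the claim, and no smaller m works.

m = 44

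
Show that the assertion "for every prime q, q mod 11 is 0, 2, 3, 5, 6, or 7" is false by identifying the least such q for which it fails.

A counterexample is any prime q such that the claim fails; we check each in order.
For q = 2, 3, 5, 7, 11, 13, 17 the conclusion holds.
q = 19: 19 mod 11 = 8 — not in {0, 2, 3, 5, 6, 7}.
Hence q = 19 is a counterexample.

q = 19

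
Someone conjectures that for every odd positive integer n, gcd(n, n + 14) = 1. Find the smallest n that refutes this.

A counterexample is any odd positive integer n such that gcd(n, n + 14) > 1; we check each in order.
n = 1: gcd(1, 15) = 1.
n = 3: gcd(3, 17) = 1.
n = 5: gcd(5, 19) = 1.
n = 7: gcd(7, 21) = 7.
Thus n = 7 disproves the claim, and no smaller n works.

n = 7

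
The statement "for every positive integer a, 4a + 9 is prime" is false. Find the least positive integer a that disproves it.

a = 3

A counterexample is any positive integer a such that 4a + 9 is not prime; we check each in order.
For a = 1, 2 the conclusion holds.
a = 3: 4a + 9 = 21 = 3 × 7, composite.
Hence a = 3 is a counterexample.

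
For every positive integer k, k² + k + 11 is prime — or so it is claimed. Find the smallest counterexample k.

For k = 1, 2, 3, 4, 5, 6, 7, 8, 9 the conclusion holds.
k = 10: k² + k + 11 = 121 = 11 × 11, composite.

k = 10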